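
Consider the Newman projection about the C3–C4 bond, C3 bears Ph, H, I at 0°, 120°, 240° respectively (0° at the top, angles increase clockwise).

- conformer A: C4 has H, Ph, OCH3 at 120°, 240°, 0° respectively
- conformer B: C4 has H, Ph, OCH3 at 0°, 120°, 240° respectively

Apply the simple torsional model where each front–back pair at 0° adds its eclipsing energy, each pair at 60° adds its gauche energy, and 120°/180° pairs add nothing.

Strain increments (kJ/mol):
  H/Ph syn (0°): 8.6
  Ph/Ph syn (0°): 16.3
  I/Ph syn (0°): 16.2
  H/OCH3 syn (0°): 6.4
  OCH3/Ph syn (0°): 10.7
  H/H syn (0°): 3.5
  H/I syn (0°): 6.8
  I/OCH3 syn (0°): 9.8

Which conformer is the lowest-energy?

B

A is eclipsed. Ph at 0° is eclipsed with OCH3 at 0° (10.7); H at 120° is eclipsed with H at 120° (3.5); I at 240° is eclipsed with Ph at 240° (16.2). Total 30.4 kJ/mol.
B is eclipsed. Ph at 0° is eclipsed with H at 0° (8.6); H at 120° is eclipsed with Ph at 120° (8.6); I at 240° is eclipsed with OCH3 at 240° (9.8). Total 27.0 kJ/mol.
B has the lowest total (27.0 kJ/mol).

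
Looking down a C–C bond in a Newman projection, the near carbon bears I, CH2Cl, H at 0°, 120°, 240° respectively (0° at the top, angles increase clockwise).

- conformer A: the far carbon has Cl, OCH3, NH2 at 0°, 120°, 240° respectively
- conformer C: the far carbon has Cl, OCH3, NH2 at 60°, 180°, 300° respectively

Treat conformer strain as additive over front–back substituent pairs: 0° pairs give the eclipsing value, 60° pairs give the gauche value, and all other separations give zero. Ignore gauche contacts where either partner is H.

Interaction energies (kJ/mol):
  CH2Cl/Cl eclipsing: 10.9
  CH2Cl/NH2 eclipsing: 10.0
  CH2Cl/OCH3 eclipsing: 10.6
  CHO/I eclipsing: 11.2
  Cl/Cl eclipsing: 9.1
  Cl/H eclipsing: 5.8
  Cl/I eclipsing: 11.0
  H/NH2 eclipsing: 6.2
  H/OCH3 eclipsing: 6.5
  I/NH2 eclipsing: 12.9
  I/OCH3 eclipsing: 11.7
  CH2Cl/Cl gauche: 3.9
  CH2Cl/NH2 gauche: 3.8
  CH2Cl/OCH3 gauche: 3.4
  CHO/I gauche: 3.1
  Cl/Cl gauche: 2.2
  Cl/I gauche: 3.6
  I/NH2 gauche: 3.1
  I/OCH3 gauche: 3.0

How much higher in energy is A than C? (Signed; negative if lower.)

A (eclipsed): I–Cl eclipsed, CH2Cl–OCH3 eclipsed, H–NH2 eclipsed; 11.0 + 10.6 + 6.2 = 27.8 kJ/mol.
C (staggered): I–Cl gauche, I–NH2 gauche, CH2Cl–Cl gauche, CH2Cl–OCH3 gauche; 3.6 + 3.1 + 3.9 + 3.4 = 14.0 kJ/mol.
E(A) − E(C) = 27.8 − 14.0 = +13.8 kJ/mol.

+13.8 kJ/mol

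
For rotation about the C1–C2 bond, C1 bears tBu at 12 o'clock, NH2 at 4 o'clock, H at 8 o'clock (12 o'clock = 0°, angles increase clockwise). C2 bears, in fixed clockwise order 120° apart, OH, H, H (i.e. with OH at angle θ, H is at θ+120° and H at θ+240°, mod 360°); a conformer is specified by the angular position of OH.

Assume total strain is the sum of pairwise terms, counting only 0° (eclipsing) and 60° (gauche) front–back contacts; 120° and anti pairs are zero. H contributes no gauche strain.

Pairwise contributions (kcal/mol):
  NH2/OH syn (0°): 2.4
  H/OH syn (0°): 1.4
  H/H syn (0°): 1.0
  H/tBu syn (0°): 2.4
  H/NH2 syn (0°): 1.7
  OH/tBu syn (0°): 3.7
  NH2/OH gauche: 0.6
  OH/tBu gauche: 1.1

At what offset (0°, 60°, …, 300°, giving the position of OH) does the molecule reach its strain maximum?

OH at 0° (eclipsed): tBu(0°)/OH(0°) eclipsed 3.7; NH2(120°)/H(120°) eclipsed 1.7; H(240°)/H(240°) eclipsed 1.0 → 6.4 kcal/mol.
OH at 60° (staggered): tBu(0°)/OH(60°) gauche 1.1; NH2(120°)/OH(60°) gauche 0.6 → 1.7 kcal/mol.
OH at 120° (eclipsed): tBu(0°)/H(0°) eclipsed 2.4; NH2(120°)/OH(120°) eclipsed 2.4; H(240°)/H(240°) eclipsed 1.0 → 5.8 kcal/mol.
OH at 180° (staggered): NH2(120°)/OH(180°) gauche 0.6 → 0.6 kcal/mol.
OH at 240° (eclipsed): tBu(0°)/H(0°) eclipsed 2.4; NH2(120°)/H(120°) eclipsed 1.7; H(240°)/OH(240°) eclipsed 1.4 → 5.5 kcal/mol.
OH at 300° (staggered): tBu(0°)/OH(300°) gauche 1.1 → 1.1 kcal/mol.
The maximum (6.4 kcal/mol) occurs with OH at 0°.

0°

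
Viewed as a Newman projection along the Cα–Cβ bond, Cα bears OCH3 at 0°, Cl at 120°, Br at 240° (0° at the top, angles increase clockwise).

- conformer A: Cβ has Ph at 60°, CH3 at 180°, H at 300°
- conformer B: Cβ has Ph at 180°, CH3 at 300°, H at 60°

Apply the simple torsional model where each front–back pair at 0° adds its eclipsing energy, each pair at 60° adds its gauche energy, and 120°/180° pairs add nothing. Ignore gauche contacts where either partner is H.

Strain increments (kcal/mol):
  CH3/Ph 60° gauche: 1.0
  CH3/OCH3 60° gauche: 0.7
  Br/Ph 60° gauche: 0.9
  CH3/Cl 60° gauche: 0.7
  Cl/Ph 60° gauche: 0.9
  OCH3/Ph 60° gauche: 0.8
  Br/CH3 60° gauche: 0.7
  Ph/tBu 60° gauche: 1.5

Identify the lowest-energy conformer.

A

A (staggered): OCH3(0°)/Ph(60°) gauche 0.8; Cl(120°)/Ph(60°) gauche 0.9; Cl(120°)/CH3(180°) gauche 0.7; Br(240°)/CH3(180°) gauche 0.7 → 3.1 kcal/mol.
B (staggered): OCH3(0°)/CH3(300°) gauche 0.7; Cl(120°)/Ph(180°) gauche 0.9; Br(240°)/Ph(180°) gauche 0.9; Br(240°)/CH3(300°) gauche 0.7 → 3.2 kcal/mol.
A has the lowest total (3.1 kcal/mol).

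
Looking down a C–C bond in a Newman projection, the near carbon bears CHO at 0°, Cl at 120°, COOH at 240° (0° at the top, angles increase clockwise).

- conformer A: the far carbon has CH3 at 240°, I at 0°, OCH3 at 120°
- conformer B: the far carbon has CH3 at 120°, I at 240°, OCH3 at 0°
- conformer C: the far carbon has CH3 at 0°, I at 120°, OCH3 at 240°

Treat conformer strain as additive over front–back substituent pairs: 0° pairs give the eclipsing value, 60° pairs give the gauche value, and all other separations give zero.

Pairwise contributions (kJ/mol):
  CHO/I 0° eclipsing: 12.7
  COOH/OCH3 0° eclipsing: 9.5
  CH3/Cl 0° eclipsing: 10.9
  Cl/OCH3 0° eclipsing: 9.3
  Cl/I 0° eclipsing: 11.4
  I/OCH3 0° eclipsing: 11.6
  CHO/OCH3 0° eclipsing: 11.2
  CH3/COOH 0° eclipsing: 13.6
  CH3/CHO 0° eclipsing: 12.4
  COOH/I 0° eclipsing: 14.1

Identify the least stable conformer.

A (eclipsed): CHO(0°)/I(0°) eclipsed 12.7; Cl(120°)/OCH3(120°) eclipsed 9.3; COOH(240°)/CH3(240°) eclipsed 13.6 → 35.6 kJ/mol.
B (eclipsed): CHO(0°)/OCH3(0°) eclipsed 11.2; Cl(120°)/CH3(120°) eclipsed 10.9; COOH(240°)/I(240°) eclipsed 14.1 → 36.2 kJ/mol.
C (eclipsed): CHO(0°)/CH3(0°) eclipsed 12.4; Cl(120°)/I(120°) eclipsed 11.4; COOH(240°)/OCH3(240°) eclipsed 9.5 → 33.3 kJ/mol.
B has the highest total (36.2 kJ/mol).

B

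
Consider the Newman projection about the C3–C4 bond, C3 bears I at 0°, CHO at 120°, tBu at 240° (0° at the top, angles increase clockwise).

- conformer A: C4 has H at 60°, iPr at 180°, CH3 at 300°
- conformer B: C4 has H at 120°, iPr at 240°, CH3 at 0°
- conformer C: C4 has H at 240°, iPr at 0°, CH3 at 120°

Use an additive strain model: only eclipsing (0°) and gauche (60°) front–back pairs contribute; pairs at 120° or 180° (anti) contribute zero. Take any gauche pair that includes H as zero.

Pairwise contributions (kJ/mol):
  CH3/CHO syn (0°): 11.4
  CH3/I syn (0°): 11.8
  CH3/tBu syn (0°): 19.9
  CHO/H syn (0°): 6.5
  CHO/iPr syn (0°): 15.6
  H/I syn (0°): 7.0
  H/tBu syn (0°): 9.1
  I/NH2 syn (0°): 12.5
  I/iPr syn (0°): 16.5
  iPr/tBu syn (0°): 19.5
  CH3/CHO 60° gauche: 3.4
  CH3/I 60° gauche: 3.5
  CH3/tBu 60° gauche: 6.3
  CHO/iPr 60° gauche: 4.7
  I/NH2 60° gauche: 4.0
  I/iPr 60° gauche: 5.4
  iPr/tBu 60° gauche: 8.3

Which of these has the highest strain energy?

B

A is staggered. I at 0° is gauche with CH3 at 300° (3.5); CHO at 120° is gauche with iPr at 180° (4.7); tBu at 240° is gauche with iPr at 180° (8.3); tBu at 240° is gauche with CH3 at 300° (6.3). Total 22.8 kJ/mol.
B is eclipsed. I at 0° is eclipsed with CH3 at 0° (11.8); CHO at 120° is eclipsed with H at 120° (6.5); tBu at 240° is eclipsed with iPr at 240° (19.5). Total 37.8 kJ/mol.
C is eclipsed. I at 0° is eclipsed with iPr at 0° (16.5); CHO at 120° is eclipsed with CH3 at 120° (11.4); tBu at 240° is eclipsed with H at 240° (9.1). Total 37.0 kJ/mol.
B has the highest total (37.8 kJ/mol).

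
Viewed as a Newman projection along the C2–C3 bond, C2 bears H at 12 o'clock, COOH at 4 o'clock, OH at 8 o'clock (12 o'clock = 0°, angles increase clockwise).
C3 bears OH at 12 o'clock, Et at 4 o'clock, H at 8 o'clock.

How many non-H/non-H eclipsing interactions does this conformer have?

Non-H eclipsing pairs: COOH(120°)/Et(120°) — 1 interaction.

1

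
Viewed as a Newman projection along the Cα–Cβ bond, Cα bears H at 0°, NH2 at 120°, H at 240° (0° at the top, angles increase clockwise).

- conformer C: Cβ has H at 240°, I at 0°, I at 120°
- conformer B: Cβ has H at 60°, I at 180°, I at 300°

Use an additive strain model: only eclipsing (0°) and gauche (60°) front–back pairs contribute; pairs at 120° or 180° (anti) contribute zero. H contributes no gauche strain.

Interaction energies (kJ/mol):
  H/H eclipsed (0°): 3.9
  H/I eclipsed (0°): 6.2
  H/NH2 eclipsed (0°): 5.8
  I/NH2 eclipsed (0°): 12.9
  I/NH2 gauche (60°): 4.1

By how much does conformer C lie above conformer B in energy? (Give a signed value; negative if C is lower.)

+18.9 kJ/mol

C (eclipsed): H(0°)/I(0°) eclipsed 6.2; NH2(120°)/I(120°) eclipsed 12.9; H(240°)/H(240°) eclipsed 3.9 → 23.0 kJ/mol.
B (staggered): NH2(120°)/I(180°) gauche 4.1 → 4.1 kJ/mol.
E(C) − E(B) = 23.0 − 4.1 = +18.9 kJ/mol.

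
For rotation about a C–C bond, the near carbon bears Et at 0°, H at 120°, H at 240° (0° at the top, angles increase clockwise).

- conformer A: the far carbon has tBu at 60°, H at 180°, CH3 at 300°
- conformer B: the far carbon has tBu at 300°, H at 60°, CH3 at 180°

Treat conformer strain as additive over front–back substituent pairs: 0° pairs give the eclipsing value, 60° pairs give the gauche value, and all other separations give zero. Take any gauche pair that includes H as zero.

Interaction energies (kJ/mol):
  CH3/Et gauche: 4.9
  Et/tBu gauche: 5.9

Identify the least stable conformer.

A

A (staggered): Et(0°)/tBu(60°) gauche 5.9; Et(0°)/CH3(300°) gauche 4.9 → 10.8 kJ/mol.
B (staggered): Et(0°)/tBu(300°) gauche 5.9 → 5.9 kJ/mol.
A has the highest total (10.8 kJ/mol).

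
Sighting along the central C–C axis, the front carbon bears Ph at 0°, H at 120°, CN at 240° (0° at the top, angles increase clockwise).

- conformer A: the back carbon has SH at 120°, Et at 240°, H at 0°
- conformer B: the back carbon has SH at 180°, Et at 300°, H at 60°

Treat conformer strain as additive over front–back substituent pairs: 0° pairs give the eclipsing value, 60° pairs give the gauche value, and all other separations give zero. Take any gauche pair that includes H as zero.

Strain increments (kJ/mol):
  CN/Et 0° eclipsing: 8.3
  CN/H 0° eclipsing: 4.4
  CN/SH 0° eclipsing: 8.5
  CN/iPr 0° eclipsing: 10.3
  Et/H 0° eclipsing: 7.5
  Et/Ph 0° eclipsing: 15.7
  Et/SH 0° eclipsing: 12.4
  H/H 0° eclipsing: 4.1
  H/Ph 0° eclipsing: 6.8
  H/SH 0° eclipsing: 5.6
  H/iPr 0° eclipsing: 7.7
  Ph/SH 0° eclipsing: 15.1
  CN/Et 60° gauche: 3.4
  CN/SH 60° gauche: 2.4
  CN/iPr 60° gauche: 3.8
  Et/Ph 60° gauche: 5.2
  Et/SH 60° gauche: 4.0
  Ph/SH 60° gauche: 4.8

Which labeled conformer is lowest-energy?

B

A (eclipsed): Ph(0°)/H(0°) eclipsed 6.8; H(120°)/SH(120°) eclipsed 5.6; CN(240°)/Et(240°) eclipsed 8.3 → 20.7 kJ/mol.
B (staggered): Ph(0°)/Et(300°) gauche 5.2; CN(240°)/SH(180°) gauche 2.4; CN(240°)/Et(300°) gauche 3.4 → 11.0 kJ/mol.
B has the lowest total (11.0 kJ/mol).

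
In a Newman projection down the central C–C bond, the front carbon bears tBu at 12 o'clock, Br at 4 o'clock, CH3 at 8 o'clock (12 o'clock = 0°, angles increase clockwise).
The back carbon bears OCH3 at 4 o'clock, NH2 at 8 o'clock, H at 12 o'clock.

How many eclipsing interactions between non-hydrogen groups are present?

Non-H eclipsing pairs: Br(120°)/OCH3(120°); CH3(240°)/NH2(240°) — 2 interactions.

2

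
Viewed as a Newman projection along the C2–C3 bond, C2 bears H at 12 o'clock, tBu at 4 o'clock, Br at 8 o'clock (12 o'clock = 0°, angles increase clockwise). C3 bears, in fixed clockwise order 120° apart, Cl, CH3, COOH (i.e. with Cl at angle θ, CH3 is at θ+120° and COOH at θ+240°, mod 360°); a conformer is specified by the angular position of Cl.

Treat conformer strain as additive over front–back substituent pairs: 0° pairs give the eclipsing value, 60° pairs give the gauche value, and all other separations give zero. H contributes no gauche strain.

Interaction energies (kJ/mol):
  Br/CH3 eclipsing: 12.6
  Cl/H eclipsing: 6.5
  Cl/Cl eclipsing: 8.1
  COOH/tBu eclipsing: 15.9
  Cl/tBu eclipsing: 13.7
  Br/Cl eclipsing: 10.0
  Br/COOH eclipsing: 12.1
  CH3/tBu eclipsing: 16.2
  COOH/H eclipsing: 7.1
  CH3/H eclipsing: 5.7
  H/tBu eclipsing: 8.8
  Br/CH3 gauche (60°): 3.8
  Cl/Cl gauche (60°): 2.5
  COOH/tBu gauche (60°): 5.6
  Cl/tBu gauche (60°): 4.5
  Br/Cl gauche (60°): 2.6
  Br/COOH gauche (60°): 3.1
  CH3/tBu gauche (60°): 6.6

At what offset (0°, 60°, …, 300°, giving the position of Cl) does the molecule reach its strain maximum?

0°

Cl at 0° (eclipsed): H(0°)/Cl(0°) eclipsed 6.5; tBu(120°)/CH3(120°) eclipsed 16.2; Br(240°)/COOH(240°) eclipsed 12.1 → 34.8 kJ/mol.
Cl at 60° (staggered): tBu(120°)/Cl(60°) gauche 4.5; tBu(120°)/CH3(180°) gauche 6.6; Br(240°)/CH3(180°) gauche 3.8; Br(240°)/COOH(300°) gauche 3.1 → 18.0 kJ/mol.
Cl at 120° (eclipsed): H(0°)/COOH(0°) eclipsed 7.1; tBu(120°)/Cl(120°) eclipsed 13.7; Br(240°)/CH3(240°) eclipsed 12.6 → 33.4 kJ/mol.
Cl at 180° (staggered): tBu(120°)/Cl(180°) gauche 4.5; tBu(120°)/COOH(60°) gauche 5.6; Br(240°)/Cl(180°) gauche 2.6; Br(240°)/CH3(300°) gauche 3.8 → 16.5 kJ/mol.
Cl at 240° (eclipsed): H(0°)/CH3(0°) eclipsed 5.7; tBu(120°)/COOH(120°) eclipsed 15.9; Br(240°)/Cl(240°) eclipsed 10.0 → 31.6 kJ/mol.
Cl at 300° (staggered): tBu(120°)/CH3(60°) gauche 6.6; tBu(120°)/COOH(180°) gauche 5.6; Br(240°)/Cl(300°) gauche 2.6; Br(240°)/COOH(180°) gauche 3.1 → 17.9 kJ/mol.
The maximum (34.8 kJ/mol) occurs with Cl at 0°.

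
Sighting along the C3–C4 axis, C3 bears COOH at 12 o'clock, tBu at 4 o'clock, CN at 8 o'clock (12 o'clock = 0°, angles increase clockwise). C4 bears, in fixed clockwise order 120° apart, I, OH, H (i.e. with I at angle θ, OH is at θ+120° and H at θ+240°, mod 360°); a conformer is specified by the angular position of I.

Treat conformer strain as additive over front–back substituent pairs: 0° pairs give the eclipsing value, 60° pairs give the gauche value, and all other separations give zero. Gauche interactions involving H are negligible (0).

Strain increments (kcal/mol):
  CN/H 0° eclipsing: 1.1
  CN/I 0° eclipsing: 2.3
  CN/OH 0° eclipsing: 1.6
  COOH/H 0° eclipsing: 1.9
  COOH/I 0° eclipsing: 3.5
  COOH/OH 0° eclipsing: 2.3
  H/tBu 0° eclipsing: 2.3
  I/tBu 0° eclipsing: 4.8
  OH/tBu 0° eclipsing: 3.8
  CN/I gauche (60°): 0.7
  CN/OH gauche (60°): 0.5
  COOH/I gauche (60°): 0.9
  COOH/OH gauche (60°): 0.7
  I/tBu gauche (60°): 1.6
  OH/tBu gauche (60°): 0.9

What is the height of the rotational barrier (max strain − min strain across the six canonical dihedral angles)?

I at 0° is eclipsed. COOH at 0° is eclipsed with I at 0° (3.5); tBu at 120° is eclipsed with OH at 120° (3.8); CN at 240° is eclipsed with H at 240° (1.1). Total 8.4 kcal/mol.
I at 60° is staggered. COOH at 0° is gauche with I at 60° (0.9); tBu at 120° is gauche with I at 60° (1.6); tBu at 120° is gauche with OH at 180° (0.9); CN at 240° is gauche with OH at 180° (0.5). Total 3.9 kcal/mol.
I at 120° is eclipsed. COOH at 0° is eclipsed with H at 0° (1.9); tBu at 120° is eclipsed with I at 120° (4.8); CN at 240° is eclipsed with OH at 240° (1.6). Total 8.3 kcal/mol.
I at 180° is staggered. COOH at 0° is gauche with OH at 300° (0.7); tBu at 120° is gauche with I at 180° (1.6); CN at 240° is gauche with I at 180° (0.7); CN at 240° is gauche with OH at 300° (0.5). Total 3.5 kcal/mol.
I at 240° is eclipsed. COOH at 0° is eclipsed with OH at 0° (2.3); tBu at 120° is eclipsed with H at 120° (2.3); CN at 240° is eclipsed with I at 240° (2.3). Total 6.9 kcal/mol.
I at 300° is staggered. COOH at 0° is gauche with I at 300° (0.9); COOH at 0° is gauche with OH at 60° (0.7); tBu at 120° is gauche with OH at 60° (0.9); CN at 240° is gauche with I at 300° (0.7). Total 3.2 kcal/mol.
Max at 0° (8.4 kcal/mol), min at 300° (3.2 kcal/mol); barrier = 5.2 kcal/mol.

5.2 kcal/mol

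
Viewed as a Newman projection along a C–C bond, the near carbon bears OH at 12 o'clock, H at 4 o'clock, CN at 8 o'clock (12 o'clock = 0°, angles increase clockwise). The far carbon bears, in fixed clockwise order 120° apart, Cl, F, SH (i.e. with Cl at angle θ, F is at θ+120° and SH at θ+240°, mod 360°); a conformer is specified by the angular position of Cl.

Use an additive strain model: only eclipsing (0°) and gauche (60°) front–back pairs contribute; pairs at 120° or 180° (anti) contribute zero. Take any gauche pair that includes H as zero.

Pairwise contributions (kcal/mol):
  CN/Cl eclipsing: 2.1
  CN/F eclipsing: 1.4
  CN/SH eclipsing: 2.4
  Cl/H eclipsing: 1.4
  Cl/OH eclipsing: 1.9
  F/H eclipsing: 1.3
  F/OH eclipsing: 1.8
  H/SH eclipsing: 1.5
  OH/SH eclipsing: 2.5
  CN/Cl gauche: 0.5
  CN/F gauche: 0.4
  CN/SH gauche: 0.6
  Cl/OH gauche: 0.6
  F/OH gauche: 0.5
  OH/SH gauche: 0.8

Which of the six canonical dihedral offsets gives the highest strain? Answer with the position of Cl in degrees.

Cl at 0° (eclipsed): OH–Cl eclipsed, H–F eclipsed, CN–SH eclipsed; 1.9 + 1.3 + 2.4 = 5.6 kcal/mol.
Cl at 60° (staggered): OH–Cl gauche, OH–SH gauche, CN–F gauche, CN–SH gauche; 0.6 + 0.8 + 0.4 + 0.6 = 2.4 kcal/mol.
Cl at 120° (eclipsed): OH–SH eclipsed, H–Cl eclipsed, CN–F eclipsed; 2.5 + 1.4 + 1.4 = 5.3 kcal/mol.
Cl at 180° (staggered): OH–F gauche, OH–SH gauche, CN–Cl gauche, CN–F gauche; 0.5 + 0.8 + 0.5 + 0.4 = 2.2 kcal/mol.
Cl at 240° (eclipsed): OH–F eclipsed, H–SH eclipsed, CN–Cl eclipsed; 1.8 + 1.5 + 2.1 = 5.4 kcal/mol.
Cl at 300° (staggered): OH–Cl gauche, OH–F gauche, CN–Cl gauche, CN–SH gauche; 0.6 + 0.5 + 0.5 + 0.6 = 2.2 kcal/mol.
The maximum (5.6 kcal/mol) occurs with Cl at 0°.

0°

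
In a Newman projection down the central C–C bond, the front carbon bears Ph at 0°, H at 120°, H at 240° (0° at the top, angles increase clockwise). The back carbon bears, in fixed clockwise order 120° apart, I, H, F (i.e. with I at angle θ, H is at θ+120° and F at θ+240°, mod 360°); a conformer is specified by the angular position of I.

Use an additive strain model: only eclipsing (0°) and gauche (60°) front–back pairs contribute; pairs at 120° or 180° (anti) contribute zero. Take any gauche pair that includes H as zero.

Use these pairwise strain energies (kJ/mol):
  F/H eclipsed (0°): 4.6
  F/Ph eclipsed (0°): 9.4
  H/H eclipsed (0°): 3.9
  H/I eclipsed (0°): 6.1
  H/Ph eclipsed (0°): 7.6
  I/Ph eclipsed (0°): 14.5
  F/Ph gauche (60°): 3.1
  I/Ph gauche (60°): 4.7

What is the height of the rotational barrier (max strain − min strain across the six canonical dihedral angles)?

19.9 kJ/mol

I at 0° (eclipsed): Ph–I eclipsed, H–H eclipsed, H–F eclipsed; 14.5 + 3.9 + 4.6 = 23.0 kJ/mol.
I at 60° (staggered): Ph–I gauche, Ph–F gauche; 4.7 + 3.1 = 7.8 kJ/mol.
I at 120° (eclipsed): Ph–F eclipsed, H–I eclipsed, H–H eclipsed; 9.4 + 6.1 + 3.9 = 19.4 kJ/mol.
I at 180° (staggered): Ph–F gauche; 3.1 = 3.1 kJ/mol.
I at 240° (eclipsed): Ph–H eclipsed, H–F eclipsed, H–I eclipsed; 7.6 + 4.6 + 6.1 = 18.3 kJ/mol.
I at 300° (staggered): Ph–I gauche; 4.7 = 4.7 kJ/mol.
Max at 0° (23.0 kJ/mol), min at 180° (3.1 kJ/mol); barrier = 19.9 kJ/mol.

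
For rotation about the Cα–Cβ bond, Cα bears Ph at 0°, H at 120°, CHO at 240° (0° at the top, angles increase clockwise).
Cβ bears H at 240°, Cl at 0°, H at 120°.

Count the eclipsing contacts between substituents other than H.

1

Non-H eclipsing pairs: Ph(0°)/Cl(0°) — 1 interaction.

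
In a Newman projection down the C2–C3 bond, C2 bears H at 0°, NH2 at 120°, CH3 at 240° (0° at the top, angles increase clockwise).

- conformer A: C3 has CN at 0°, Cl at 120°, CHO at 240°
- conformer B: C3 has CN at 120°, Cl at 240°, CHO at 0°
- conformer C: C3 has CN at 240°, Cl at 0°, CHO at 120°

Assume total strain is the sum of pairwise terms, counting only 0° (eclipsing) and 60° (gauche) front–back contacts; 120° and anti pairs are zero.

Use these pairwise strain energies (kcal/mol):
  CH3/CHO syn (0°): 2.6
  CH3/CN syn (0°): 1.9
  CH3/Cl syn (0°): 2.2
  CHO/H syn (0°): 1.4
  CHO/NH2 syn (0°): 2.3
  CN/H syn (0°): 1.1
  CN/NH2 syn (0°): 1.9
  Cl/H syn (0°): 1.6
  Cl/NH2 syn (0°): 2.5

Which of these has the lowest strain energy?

A (eclipsed): H(0°)/CN(0°) eclipsed 1.1; NH2(120°)/Cl(120°) eclipsed 2.5; CH3(240°)/CHO(240°) eclipsed 2.6 → 6.2 kcal/mol.
B (eclipsed): H(0°)/CHO(0°) eclipsed 1.4; NH2(120°)/CN(120°) eclipsed 1.9; CH3(240°)/Cl(240°) eclipsed 2.2 → 5.5 kcal/mol.
C (eclipsed): H(0°)/Cl(0°) eclipsed 1.6; NH2(120°)/CHO(120°) eclipsed 2.3; CH3(240°)/CN(240°) eclipsed 1.9 → 5.8 kcal/mol.
B has the lowest total (5.5 kcal/mol).

B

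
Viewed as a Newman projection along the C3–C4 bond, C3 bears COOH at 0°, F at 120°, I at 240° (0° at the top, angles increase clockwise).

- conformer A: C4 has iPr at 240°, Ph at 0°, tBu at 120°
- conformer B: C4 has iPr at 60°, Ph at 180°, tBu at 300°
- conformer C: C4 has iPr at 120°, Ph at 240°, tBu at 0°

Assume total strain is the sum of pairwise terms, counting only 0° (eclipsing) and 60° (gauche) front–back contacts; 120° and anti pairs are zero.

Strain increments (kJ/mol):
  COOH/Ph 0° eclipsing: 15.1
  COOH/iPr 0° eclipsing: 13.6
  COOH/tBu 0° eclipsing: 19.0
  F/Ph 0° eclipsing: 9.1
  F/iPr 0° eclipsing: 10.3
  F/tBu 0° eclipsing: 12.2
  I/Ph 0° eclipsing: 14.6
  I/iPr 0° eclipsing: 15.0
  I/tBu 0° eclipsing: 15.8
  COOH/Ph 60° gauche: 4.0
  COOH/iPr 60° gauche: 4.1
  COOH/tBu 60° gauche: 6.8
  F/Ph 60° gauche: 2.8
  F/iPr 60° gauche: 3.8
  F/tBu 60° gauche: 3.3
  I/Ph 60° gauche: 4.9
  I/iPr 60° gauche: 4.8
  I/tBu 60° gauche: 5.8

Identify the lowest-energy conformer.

B

A (eclipsed): COOH–Ph eclipsed, F–tBu eclipsed, I–iPr eclipsed; 15.1 + 12.2 + 15.0 = 42.3 kJ/mol.
B (staggered): COOH–iPr gauche, COOH–tBu gauche, F–iPr gauche, F–Ph gauche, I–Ph gauche, I–tBu gauche; 4.1 + 6.8 + 3.8 + 2.8 + 4.9 + 5.8 = 28.2 kJ/mol.
C (eclipsed): COOH–tBu eclipsed, F–iPr eclipsed, I–Ph eclipsed; 19.0 + 10.3 + 14.6 = 43.9 kJ/mol.
B has the lowest total (28.2 kJ/mol).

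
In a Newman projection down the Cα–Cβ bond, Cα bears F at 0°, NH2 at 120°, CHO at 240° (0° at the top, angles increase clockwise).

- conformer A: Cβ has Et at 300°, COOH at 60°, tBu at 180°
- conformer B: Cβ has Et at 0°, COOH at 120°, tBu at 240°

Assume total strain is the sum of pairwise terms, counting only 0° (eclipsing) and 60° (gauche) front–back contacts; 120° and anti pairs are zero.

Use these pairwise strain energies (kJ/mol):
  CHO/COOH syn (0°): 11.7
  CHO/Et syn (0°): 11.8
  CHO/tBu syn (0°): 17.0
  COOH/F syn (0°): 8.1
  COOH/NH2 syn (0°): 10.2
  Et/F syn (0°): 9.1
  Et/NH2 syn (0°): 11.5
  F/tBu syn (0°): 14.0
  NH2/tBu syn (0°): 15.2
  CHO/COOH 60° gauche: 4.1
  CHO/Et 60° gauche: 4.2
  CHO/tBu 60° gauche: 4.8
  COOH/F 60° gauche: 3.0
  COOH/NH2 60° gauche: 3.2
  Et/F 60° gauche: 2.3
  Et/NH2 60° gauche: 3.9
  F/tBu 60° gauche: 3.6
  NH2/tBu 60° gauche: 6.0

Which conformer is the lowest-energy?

A

A (staggered): F(0°)/Et(300°) gauche 2.3; F(0°)/COOH(60°) gauche 3.0; NH2(120°)/COOH(60°) gauche 3.2; NH2(120°)/tBu(180°) gauche 6.0; CHO(240°)/Et(300°) gauche 4.2; CHO(240°)/tBu(180°) gauche 4.8 → 23.5 kJ/mol.
B (eclipsed): F(0°)/Et(0°) eclipsed 9.1; NH2(120°)/COOH(120°) eclipsed 10.2; CHO(240°)/tBu(240°) eclipsed 17.0 → 36.3 kJ/mol.
A has the lowest total (23.5 kJ/mol).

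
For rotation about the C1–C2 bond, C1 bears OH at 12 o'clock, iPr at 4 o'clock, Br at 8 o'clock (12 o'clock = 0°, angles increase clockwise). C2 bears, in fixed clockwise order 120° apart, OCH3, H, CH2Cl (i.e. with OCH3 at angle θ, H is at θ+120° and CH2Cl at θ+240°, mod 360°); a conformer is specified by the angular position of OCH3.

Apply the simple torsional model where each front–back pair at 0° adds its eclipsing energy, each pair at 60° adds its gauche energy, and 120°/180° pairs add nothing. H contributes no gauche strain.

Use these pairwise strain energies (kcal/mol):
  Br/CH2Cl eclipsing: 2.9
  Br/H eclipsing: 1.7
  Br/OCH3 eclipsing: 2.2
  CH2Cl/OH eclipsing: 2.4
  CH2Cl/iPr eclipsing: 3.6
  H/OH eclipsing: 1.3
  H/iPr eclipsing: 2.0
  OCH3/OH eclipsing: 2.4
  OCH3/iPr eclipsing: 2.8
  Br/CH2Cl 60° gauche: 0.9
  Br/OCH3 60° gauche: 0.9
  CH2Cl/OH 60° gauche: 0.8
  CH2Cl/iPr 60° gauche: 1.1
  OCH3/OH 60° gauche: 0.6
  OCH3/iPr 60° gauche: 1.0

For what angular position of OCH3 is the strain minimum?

OCH3 at 0° (eclipsed): OH–OCH3 eclipsed, iPr–H eclipsed, Br–CH2Cl eclipsed; 2.4 + 2.0 + 2.9 = 7.3 kcal/mol.
OCH3 at 60° (staggered): OH–OCH3 gauche, OH–CH2Cl gauche, iPr–OCH3 gauche, Br–CH2Cl gauche; 0.6 + 0.8 + 1.0 + 0.9 = 3.3 kcal/mol.
OCH3 at 120° (eclipsed): OH–CH2Cl eclipsed, iPr–OCH3 eclipsed, Br–H eclipsed; 2.4 + 2.8 + 1.7 = 6.9 kcal/mol.
OCH3 at 180° (staggered): OH–CH2Cl gauche, iPr–OCH3 gauche, iPr–CH2Cl gauche, Br–OCH3 gauche; 0.8 + 1.0 + 1.1 + 0.9 = 3.8 kcal/mol.
OCH3 at 240° (eclipsed): OH–H eclipsed, iPr–CH2Cl eclipsed, Br–OCH3 eclipsed; 1.3 + 3.6 + 2.2 = 7.1 kcal/mol.
OCH3 at 300° (staggered): OH–OCH3 gauche, iPr–CH2Cl gauche, Br–OCH3 gauche, Br–CH2Cl gauche; 0.6 + 1.1 + 0.9 + 0.9 = 3.5 kcal/mol.
The minimum (3.3 kcal/mol) occurs with OCH3 at 60°.

60°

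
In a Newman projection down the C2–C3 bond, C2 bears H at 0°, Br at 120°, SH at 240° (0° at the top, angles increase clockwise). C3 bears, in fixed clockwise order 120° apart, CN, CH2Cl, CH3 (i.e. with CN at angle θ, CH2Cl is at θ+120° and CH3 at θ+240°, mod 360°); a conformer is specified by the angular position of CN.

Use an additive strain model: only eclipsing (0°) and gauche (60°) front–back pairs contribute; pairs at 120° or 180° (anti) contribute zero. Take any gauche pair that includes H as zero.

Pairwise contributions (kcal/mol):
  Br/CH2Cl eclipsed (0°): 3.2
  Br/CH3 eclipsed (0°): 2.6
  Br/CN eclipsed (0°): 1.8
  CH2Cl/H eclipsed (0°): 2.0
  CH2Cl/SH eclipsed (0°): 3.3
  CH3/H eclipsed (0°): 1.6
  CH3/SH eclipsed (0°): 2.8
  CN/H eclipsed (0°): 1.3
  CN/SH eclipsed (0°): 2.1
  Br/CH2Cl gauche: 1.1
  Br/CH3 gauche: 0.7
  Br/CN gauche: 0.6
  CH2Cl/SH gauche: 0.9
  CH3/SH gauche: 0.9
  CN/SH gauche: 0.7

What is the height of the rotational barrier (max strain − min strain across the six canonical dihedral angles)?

4.4 kcal/mol

CN at 0° (eclipsed): H(0°)/CN(0°) eclipsed 1.3; Br(120°)/CH2Cl(120°) eclipsed 3.2; SH(240°)/CH3(240°) eclipsed 2.8 → 7.3 kcal/mol.
CN at 60° (staggered): Br(120°)/CN(60°) gauche 0.6; Br(120°)/CH2Cl(180°) gauche 1.1; SH(240°)/CH2Cl(180°) gauche 0.9; SH(240°)/CH3(300°) gauche 0.9 → 3.5 kcal/mol.
CN at 120° (eclipsed): H(0°)/CH3(0°) eclipsed 1.6; Br(120°)/CN(120°) eclipsed 1.8; SH(240°)/CH2Cl(240°) eclipsed 3.3 → 6.7 kcal/mol.
CN at 180° (staggered): Br(120°)/CN(180°) gauche 0.6; Br(120°)/CH3(60°) gauche 0.7; SH(240°)/CN(180°) gauche 0.7; SH(240°)/CH2Cl(300°) gauche 0.9 → 2.9 kcal/mol.
CN at 240° (eclipsed): H(0°)/CH2Cl(0°) eclipsed 2.0; Br(120°)/CH3(120°) eclipsed 2.6; SH(240°)/CN(240°) eclipsed 2.1 → 6.7 kcal/mol.
CN at 300° (staggered): Br(120°)/CH2Cl(60°) gauche 1.1; Br(120°)/CH3(180°) gauche 0.7; SH(240°)/CN(300°) gauche 0.7; SH(240°)/CH3(180°) gauche 0.9 → 3.4 kcal/mol.
Max at 0° (7.3 kcal/mol), min at 180° (2.9 kcal/mol); barrier = 4.4 kcal/mol.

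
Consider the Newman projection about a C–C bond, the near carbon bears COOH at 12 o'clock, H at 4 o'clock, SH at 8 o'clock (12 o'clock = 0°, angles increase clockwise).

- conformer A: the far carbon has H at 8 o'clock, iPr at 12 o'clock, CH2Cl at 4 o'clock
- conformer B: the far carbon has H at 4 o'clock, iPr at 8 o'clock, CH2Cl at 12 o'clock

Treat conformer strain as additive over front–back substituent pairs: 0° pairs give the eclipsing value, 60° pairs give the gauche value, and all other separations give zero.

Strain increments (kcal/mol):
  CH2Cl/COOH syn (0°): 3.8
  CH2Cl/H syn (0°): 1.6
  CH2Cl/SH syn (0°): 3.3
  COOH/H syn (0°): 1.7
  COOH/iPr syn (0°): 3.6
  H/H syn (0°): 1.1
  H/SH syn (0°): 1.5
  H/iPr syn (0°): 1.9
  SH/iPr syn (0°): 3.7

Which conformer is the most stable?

A (eclipsed): COOH–iPr eclipsed, H–CH2Cl eclipsed, SH–H eclipsed; 3.6 + 1.6 + 1.5 = 6.7 kcal/mol.
B (eclipsed): COOH–CH2Cl eclipsed, H–H eclipsed, SH–iPr eclipsed; 3.8 + 1.1 + 3.7 = 8.6 kcal/mol.
A has the lowest total (6.7 kcal/mol).

A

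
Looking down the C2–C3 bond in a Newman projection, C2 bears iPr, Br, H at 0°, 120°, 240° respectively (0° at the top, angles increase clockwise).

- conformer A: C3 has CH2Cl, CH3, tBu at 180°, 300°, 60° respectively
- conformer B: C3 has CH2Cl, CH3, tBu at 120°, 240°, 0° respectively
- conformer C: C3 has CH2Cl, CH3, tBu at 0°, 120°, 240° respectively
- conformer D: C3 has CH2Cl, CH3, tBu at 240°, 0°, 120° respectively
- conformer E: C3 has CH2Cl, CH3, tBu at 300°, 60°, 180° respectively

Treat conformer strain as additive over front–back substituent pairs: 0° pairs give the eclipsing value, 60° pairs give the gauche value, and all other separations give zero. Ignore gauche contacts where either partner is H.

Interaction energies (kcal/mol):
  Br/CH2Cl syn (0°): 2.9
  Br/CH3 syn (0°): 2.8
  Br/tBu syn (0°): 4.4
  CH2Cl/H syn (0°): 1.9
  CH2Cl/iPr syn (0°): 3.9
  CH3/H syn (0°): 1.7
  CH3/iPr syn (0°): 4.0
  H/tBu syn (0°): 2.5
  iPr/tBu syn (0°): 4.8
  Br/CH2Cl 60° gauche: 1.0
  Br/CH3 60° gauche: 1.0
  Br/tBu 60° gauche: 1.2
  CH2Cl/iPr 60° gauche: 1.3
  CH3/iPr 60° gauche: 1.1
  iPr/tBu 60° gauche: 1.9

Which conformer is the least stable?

A (staggered): iPr(0°)/CH3(300°) gauche 1.1; iPr(0°)/tBu(60°) gauche 1.9; Br(120°)/CH2Cl(180°) gauche 1.0; Br(120°)/tBu(60°) gauche 1.2 → 5.2 kcal/mol.
B (eclipsed): iPr(0°)/tBu(0°) eclipsed 4.8; Br(120°)/CH2Cl(120°) eclipsed 2.9; H(240°)/CH3(240°) eclipsed 1.7 → 9.4 kcal/mol.
C (eclipsed): iPr(0°)/CH2Cl(0°) eclipsed 3.9; Br(120°)/CH3(120°) eclipsed 2.8; H(240°)/tBu(240°) eclipsed 2.5 → 9.2 kcal/mol.
D (eclipsed): iPr(0°)/CH3(0°) eclipsed 4.0; Br(120°)/tBu(120°) eclipsed 4.4; H(240°)/CH2Cl(240°) eclipsed 1.9 → 10.3 kcal/mol.
E (staggered): iPr(0°)/CH2Cl(300°) gauche 1.3; iPr(0°)/CH3(60°) gauche 1.1; Br(120°)/CH3(60°) gauche 1.0; Br(120°)/tBu(180°) gauche 1.2 → 4.6 kcal/mol.
D has the highest total (10.3 kcal/mol).

D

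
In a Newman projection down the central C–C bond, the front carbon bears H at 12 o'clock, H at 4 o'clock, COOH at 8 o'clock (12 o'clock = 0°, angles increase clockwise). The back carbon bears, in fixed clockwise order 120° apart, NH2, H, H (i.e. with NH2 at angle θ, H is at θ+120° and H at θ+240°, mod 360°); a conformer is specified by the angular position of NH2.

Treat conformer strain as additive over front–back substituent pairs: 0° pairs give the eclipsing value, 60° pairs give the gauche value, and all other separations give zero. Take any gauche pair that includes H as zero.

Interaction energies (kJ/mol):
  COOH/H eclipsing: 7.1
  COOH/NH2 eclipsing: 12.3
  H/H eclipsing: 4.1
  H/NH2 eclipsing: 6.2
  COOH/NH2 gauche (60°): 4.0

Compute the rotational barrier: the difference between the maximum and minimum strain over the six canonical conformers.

20.5 kJ/mol

NH2 at 0° is eclipsed. H at 0° is eclipsed with NH2 at 0° (6.2); H at 120° is eclipsed with H at 120° (4.1); COOH at 240° is eclipsed with H at 240° (7.1). Total 17.4 kJ/mol.
NH2 at 60° (staggered): no non-H gauche contacts → 0.0 kJ/mol.
NH2 at 120° is eclipsed. H at 0° is eclipsed with H at 0° (4.1); H at 120° is eclipsed with NH2 at 120° (6.2); COOH at 240° is eclipsed with H at 240° (7.1). Total 17.4 kJ/mol.
NH2 at 180° is staggered. COOH at 240° is gauche with NH2 at 180° (4.0). Total 4.0 kJ/mol.
NH2 at 240° is eclipsed. H at 0° is eclipsed with H at 0° (4.1); H at 120° is eclipsed with H at 120° (4.1); COOH at 240° is eclipsed with NH2 at 240° (12.3). Total 20.5 kJ/mol.
NH2 at 300° is staggered. COOH at 240° is gauche with NH2 at 300° (4.0). Total 4.0 kJ/mol.
Max at 240° (20.5 kJ/mol), min at 60° (0.0 kJ/mol); barrier = 20.5 kJ/mol.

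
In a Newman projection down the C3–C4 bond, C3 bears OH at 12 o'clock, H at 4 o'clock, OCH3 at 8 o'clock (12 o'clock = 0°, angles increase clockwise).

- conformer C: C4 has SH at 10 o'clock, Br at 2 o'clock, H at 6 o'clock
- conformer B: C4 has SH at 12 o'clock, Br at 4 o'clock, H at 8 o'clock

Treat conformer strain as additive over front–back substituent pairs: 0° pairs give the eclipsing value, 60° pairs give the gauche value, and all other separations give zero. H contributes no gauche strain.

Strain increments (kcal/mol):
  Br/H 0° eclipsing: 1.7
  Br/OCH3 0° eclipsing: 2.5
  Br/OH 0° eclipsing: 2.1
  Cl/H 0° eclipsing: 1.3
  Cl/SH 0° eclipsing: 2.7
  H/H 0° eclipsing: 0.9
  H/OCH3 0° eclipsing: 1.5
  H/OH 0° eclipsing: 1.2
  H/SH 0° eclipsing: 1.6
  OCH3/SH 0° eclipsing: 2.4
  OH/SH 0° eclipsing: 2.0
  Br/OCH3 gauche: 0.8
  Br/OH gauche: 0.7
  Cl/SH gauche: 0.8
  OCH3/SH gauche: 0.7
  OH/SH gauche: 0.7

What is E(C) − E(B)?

-3.1 kcal/mol

C (staggered): OH(0°)/SH(300°) gauche 0.7; OH(0°)/Br(60°) gauche 0.7; OCH3(240°)/SH(300°) gauche 0.7 → 2.1 kcal/mol.
B (eclipsed): OH(0°)/SH(0°) eclipsed 2.0; H(120°)/Br(120°) eclipsed 1.7; OCH3(240°)/H(240°) eclipsed 1.5 → 5.2 kcal/mol.
E(C) − E(B) = 2.1 − 5.2 = -3.1 kcal/mol.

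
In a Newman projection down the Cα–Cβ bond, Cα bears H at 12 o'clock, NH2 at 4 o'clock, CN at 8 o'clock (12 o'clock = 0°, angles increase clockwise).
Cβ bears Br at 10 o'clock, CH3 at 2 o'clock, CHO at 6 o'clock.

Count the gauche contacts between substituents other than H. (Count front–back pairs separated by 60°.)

Non-H gauche pairs: NH2(120°)/CH3(60°); NH2(120°)/CHO(180°); CN(240°)/Br(300°); CN(240°)/CHO(180°) — 4 interactions.

4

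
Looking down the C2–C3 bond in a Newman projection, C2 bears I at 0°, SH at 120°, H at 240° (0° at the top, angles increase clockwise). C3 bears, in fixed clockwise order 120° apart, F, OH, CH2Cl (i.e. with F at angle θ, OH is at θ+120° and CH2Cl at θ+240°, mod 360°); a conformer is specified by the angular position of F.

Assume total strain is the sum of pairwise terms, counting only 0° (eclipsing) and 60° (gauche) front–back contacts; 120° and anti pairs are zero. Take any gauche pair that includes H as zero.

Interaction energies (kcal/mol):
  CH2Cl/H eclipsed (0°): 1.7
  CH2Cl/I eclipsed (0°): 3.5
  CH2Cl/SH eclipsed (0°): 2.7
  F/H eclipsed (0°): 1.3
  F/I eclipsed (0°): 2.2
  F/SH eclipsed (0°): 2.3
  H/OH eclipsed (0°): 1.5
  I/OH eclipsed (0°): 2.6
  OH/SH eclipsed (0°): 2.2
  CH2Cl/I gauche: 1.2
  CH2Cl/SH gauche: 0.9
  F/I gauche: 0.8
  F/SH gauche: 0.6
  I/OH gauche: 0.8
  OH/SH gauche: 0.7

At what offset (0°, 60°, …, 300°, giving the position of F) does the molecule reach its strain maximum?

120°

F at 0° (eclipsed): I–F eclipsed, SH–OH eclipsed, H–CH2Cl eclipsed; 2.2 + 2.2 + 1.7 = 6.1 kcal/mol.
F at 60° (staggered): I–F gauche, I–CH2Cl gauche, SH–F gauche, SH–OH gauche; 0.8 + 1.2 + 0.6 + 0.7 = 3.3 kcal/mol.
F at 120° (eclipsed): I–CH2Cl eclipsed, SH–F eclipsed, H–OH eclipsed; 3.5 + 2.3 + 1.5 = 7.3 kcal/mol.
F at 180° (staggered): I–OH gauche, I–CH2Cl gauche, SH–F gauche, SH–CH2Cl gauche; 0.8 + 1.2 + 0.6 + 0.9 = 3.5 kcal/mol.
F at 240° (eclipsed): I–OH eclipsed, SH–CH2Cl eclipsed, H–F eclipsed; 2.6 + 2.7 + 1.3 = 6.6 kcal/mol.
F at 300° (staggered): I–F gauche, I–OH gauche, SH–OH gauche, SH–CH2Cl gauche; 0.8 + 0.8 + 0.7 + 0.9 = 3.2 kcal/mol.
The maximum (7.3 kcal/mol) occurs with F at 120°.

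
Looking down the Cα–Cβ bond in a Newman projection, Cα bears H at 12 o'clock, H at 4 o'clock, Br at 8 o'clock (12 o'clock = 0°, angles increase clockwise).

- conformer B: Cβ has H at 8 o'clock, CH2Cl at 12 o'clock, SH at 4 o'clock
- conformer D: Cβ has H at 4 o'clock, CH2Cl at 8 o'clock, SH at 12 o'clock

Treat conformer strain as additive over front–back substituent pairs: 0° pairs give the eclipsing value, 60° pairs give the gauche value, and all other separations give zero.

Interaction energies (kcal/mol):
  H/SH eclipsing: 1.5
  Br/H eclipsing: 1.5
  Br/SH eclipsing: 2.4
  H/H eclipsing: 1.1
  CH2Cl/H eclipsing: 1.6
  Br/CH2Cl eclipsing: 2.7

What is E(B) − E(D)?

-0.7 kcal/mol

B (eclipsed): H(0°)/CH2Cl(0°) eclipsed 1.6; H(120°)/SH(120°) eclipsed 1.5; Br(240°)/H(240°) eclipsed 1.5 → 4.6 kcal/mol.
D (eclipsed): H(0°)/SH(0°) eclipsed 1.5; H(120°)/H(120°) eclipsed 1.1; Br(240°)/CH2Cl(240°) eclipsed 2.7 → 5.3 kcal/mol.
E(B) − E(D) = 4.6 − 5.3 = -0.7 kcal/mol.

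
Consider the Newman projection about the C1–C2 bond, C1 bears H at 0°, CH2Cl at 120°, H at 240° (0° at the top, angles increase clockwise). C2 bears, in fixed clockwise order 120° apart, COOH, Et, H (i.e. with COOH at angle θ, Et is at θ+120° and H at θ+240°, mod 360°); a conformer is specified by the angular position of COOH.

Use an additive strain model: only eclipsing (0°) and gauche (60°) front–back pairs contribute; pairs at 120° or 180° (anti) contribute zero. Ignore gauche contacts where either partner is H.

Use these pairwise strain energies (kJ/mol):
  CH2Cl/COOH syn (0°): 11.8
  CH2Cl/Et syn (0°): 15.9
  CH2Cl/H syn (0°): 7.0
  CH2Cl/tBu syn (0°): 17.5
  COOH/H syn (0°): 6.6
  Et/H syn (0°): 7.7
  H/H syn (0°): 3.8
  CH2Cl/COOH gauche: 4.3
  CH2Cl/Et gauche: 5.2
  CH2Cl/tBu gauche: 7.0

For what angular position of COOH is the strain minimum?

COOH at 0° (eclipsed): H–COOH eclipsed, CH2Cl–Et eclipsed, H–H eclipsed; 6.6 + 15.9 + 3.8 = 26.3 kJ/mol.
COOH at 60° (staggered): CH2Cl–COOH gauche, CH2Cl–Et gauche; 4.3 + 5.2 = 9.5 kJ/mol.
COOH at 120° (eclipsed): H–H eclipsed, CH2Cl–COOH eclipsed, H–Et eclipsed; 3.8 + 11.8 + 7.7 = 23.3 kJ/mol.
COOH at 180° (staggered): CH2Cl–COOH gauche; 4.3 = 4.3 kJ/mol.
COOH at 240° (eclipsed): H–Et eclipsed, CH2Cl–H eclipsed, H–COOH eclipsed; 7.7 + 7.0 + 6.6 = 21.3 kJ/mol.
COOH at 300° (staggered): CH2Cl–Et gauche; 5.2 = 5.2 kJ/mol.
The minimum (4.3 kJ/mol) occurs with COOH at 180°.

180°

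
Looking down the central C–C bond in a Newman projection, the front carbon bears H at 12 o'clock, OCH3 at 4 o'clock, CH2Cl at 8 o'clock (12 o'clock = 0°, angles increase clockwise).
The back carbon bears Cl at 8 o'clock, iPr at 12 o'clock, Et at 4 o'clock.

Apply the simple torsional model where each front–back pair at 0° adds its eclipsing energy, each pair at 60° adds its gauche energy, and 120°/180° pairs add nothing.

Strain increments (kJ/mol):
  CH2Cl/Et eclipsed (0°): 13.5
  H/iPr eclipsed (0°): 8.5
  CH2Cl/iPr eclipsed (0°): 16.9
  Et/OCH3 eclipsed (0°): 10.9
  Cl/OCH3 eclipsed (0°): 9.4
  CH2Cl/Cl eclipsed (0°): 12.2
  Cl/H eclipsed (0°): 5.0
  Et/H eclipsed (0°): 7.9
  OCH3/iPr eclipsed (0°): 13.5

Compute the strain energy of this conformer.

This conformer (eclipsed): H–iPr eclipsed, OCH3–Et eclipsed, CH2Cl–Cl eclipsed; 8.5 + 10.9 + 12.2 = 31.6 kJ/mol.

31.6 kJ/mol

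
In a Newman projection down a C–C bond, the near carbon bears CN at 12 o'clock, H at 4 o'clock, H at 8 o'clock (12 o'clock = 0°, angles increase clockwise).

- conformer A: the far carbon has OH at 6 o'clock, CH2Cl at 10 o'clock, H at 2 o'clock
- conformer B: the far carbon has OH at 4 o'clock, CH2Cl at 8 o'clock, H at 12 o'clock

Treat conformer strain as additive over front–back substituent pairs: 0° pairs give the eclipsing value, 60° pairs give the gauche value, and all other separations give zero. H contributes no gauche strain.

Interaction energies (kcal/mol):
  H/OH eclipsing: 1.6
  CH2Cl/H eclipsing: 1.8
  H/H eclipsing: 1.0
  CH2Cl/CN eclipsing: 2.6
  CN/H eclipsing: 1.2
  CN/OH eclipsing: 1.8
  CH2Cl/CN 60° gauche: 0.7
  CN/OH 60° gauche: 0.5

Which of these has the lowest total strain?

A

A is staggered. CN at 0° is gauche with CH2Cl at 300° (0.7). Total 0.7 kcal/mol.
B is eclipsed. CN at 0° is eclipsed with H at 0° (1.2); H at 120° is eclipsed with OH at 120° (1.6); H at 240° is eclipsed with CH2Cl at 240° (1.8). Total 4.6 kcal/mol.
A has the lowest total (0.7 kcal/mol).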